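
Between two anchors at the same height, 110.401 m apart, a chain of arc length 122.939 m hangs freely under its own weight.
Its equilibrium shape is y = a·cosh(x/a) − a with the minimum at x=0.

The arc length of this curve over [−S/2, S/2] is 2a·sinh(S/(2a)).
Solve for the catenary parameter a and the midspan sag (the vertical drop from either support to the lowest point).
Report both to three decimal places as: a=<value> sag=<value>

a=67.982 sag=23.670

seed: a₀ = √(S³/(24(L−S))) = √(110.401³/(24·12.538)) = 66.871299
iter 1: u=0.825474  f(a)=+4.342e-01  f'(a)=-4.012e-01  a ← 66.871299 − (+4.342e-01/-4.012e-01) = 67.953557
iter 2: u=0.812327  f(a)=+1.076e-02  f'(a)=-3.815e-01  a ← 67.953557 − (+1.076e-02/-3.815e-01) = 67.981774
iter 3: u=0.811990  f(a)=+6.990e-06  f'(a)=-3.810e-01  a ← 67.981774 − (+6.990e-06/-3.810e-01) = 67.981792
iter 4: u=0.811989  f(a)=+2.956e-12  f'(a)=-3.810e-01  a ← 67.981792 − (+2.956e-12/-3.810e-01) = 67.981792
converged: |Δa| < 1e-12 after 4 iterations
sag = a·(cosh(S/(2a)) − 1) = 67.981792·(cosh(0.811989) − 1) = 23.669850
T_max/T_min = cosh(S/(2a)) = 1.348179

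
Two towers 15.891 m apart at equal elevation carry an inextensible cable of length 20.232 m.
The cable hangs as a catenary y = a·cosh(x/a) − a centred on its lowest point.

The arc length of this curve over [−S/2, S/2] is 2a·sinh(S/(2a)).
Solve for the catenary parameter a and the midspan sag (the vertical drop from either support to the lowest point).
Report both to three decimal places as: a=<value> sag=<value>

seed: a₀ = √(S³/(24(L−S))) = √(15.891³/(24·4.341)) = 6.206208
iter 1: u=1.280250  f(a)=+3.700e-01  f'(a)=-1.642e+00  a ← 6.206208 − (+3.700e-01/-1.642e+00) = 6.431511
iter 2: u=1.235402  f(a)=+2.110e-02  f'(a)=-1.460e+00  a ← 6.431511 − (+2.110e-02/-1.460e+00) = 6.445967
iter 3: u=1.232631  f(a)=+7.782e-05  f'(a)=-1.449e+00  a ← 6.445967 − (+7.782e-05/-1.449e+00) = 6.446021
iter 4: u=1.232621  f(a)=+1.067e-09  f'(a)=-1.449e+00  a ← 6.446021 − (+1.067e-09/-1.449e+00) = 6.446021
iter 5: u=1.232621  f(a)=-3.553e-15  f'(a)=-1.449e+00  a ← 6.446021 − (-3.553e-15/-1.449e+00) = 6.446021
converged: |Δa| < 1e-12 after 5 iterations
sag = a·(cosh(S/(2a)) − 1) = 6.446021·(cosh(1.232621) − 1) = 5.549172
T_max/T_min = cosh(S/(2a)) = 1.860868

a=6.446 sag=5.549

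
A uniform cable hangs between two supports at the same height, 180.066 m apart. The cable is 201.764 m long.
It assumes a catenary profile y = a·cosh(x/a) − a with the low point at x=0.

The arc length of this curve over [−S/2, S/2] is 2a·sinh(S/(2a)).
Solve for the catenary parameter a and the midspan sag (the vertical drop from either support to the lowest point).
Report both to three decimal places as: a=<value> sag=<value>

seed: a₀ = √(S³/(24(L−S))) = √(180.066³/(24·21.698)) = 105.884430
iter 1: u=0.850295  f(a)=+7.980e-01  f'(a)=-4.403e-01  a ← 105.884430 − (+7.980e-01/-4.403e-01) = 107.697089
iter 2: u=0.835984  f(a)=+2.095e-02  f'(a)=-4.174e-01  a ← 107.697089 − (+2.095e-02/-4.174e-01) = 107.747289
iter 3: u=0.835594  f(a)=+1.531e-05  f'(a)=-4.168e-01  a ← 107.747289 − (+1.531e-05/-4.168e-01) = 107.747326
iter 4: u=0.835594  f(a)=+8.214e-12  f'(a)=-4.168e-01  a ← 107.747326 − (+8.214e-12/-4.168e-01) = 107.747326
converged: |Δa| < 1e-12 after 4 iterations
sag = a·(cosh(S/(2a)) − 1) = 107.747326·(cosh(0.835594) − 1) = 39.855737
T_max/T_min = cosh(S/(2a)) = 1.369900

a=107.747 sag=39.856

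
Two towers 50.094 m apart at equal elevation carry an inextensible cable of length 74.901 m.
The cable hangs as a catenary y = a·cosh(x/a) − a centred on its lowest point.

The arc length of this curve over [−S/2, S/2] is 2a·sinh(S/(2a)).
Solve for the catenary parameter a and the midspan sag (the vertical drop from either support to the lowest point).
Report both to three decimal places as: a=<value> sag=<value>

a=15.507 sag=25.027

seed: a₀ = √(S³/(24(L−S))) = √(50.094³/(24·24.807)) = 14.530676
iter 1: u=1.723733  f(a)=+3.957e+00  f'(a)=-4.543e+00  a ← 14.530676 − (+3.957e+00/-4.543e+00) = 15.401776
iter 2: u=1.626241  f(a)=+3.838e-01  f'(a)=-3.701e+00  a ← 15.401776 − (+3.838e-01/-3.701e+00) = 15.505477
iter 3: u=1.615365  f(a)=+4.465e-03  f'(a)=-3.615e+00  a ← 15.505477 − (+4.465e-03/-3.615e+00) = 15.506712
iter 4: u=1.615236  f(a)=+6.201e-07  f'(a)=-3.614e+00  a ← 15.506712 − (+6.201e-07/-3.614e+00) = 15.506713
iter 5: u=1.615236  f(a)=+0.000e+00  f'(a)=-3.614e+00  a ← 15.506713 − (+0.000e+00/-3.614e+00) = 15.506713
converged: |Δa| < 1e-12 after 5 iterations
sag = a·(cosh(S/(2a)) − 1) = 15.506713·(cosh(1.615236) − 1) = 25.027200
T_max/T_min = cosh(S/(2a)) = 2.613959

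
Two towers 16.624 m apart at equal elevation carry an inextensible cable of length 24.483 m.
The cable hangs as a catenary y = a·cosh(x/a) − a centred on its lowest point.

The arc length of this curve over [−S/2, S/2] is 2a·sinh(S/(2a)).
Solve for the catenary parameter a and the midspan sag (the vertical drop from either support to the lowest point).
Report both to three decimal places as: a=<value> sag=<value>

seed: a₀ = √(S³/(24(L−S))) = √(16.624³/(24·7.859)) = 4.935305
iter 1: u=1.684192  f(a)=+1.193e+00  f'(a)=-4.185e+00  a ← 4.935305 − (+1.193e+00/-4.185e+00) = 5.220376
iter 2: u=1.592223  f(a)=+1.112e-01  f'(a)=-3.438e+00  a ← 5.220376 − (+1.112e-01/-3.438e+00) = 5.252710
iter 3: u=1.582421  f(a)=+1.184e-03  f'(a)=-3.365e+00  a ← 5.252710 − (+1.184e-03/-3.365e+00) = 5.253062
iter 4: u=1.582315  f(a)=+1.376e-07  f'(a)=-3.364e+00  a ← 5.253062 − (+1.376e-07/-3.364e+00) = 5.253062
iter 5: u=1.582315  f(a)=+3.553e-15  f'(a)=-3.364e+00  a ← 5.253062 − (+3.553e-15/-3.364e+00) = 5.253062
converged: |Δa| < 1e-12 after 5 iterations
sag = a·(cosh(S/(2a)) − 1) = 5.253062·(cosh(1.582315) − 1) = 8.067936
T_max/T_min = cosh(S/(2a)) = 2.535854

a=5.253 sag=8.068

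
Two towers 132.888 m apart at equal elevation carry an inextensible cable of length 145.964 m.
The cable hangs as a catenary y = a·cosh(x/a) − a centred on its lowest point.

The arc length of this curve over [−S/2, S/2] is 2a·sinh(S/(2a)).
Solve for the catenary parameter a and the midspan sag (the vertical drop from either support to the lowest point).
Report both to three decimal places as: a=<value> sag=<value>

a=87.722 sag=26.390

seed: a₀ = √(S³/(24(L−S))) = √(132.888³/(24·13.076)) = 86.474004
iter 1: u=0.768370  f(a)=+3.915e-01  f'(a)=-3.207e-01  a ← 86.474004 − (+3.915e-01/-3.207e-01) = 87.694820
iter 2: u=0.757673  f(a)=+8.444e-03  f'(a)=-3.070e-01  a ← 87.694820 − (+8.444e-03/-3.070e-01) = 87.722329
iter 3: u=0.757435  f(a)=+4.121e-06  f'(a)=-3.067e-01  a ← 87.722329 − (+4.121e-06/-3.067e-01) = 87.722343
iter 4: u=0.757435  f(a)=+9.948e-13  f'(a)=-3.067e-01  a ← 87.722343 − (+9.948e-13/-3.067e-01) = 87.722343
converged: |Δa| < 1e-12 after 4 iterations
sag = a·(cosh(S/(2a)) − 1) = 87.722343·(cosh(0.757435) − 1) = 26.389803
T_max/T_min = cosh(S/(2a)) = 1.300833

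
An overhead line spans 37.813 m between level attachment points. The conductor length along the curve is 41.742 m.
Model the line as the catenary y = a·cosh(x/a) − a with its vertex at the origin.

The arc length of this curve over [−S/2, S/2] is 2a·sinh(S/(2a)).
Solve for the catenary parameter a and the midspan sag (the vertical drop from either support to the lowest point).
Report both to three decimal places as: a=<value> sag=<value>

seed: a₀ = √(S³/(24(L−S))) = √(37.813³/(24·3.929)) = 23.945012
iter 1: u=0.789580  f(a)=+1.243e-01  f'(a)=-3.491e-01  a ← 23.945012 − (+1.243e-01/-3.491e-01) = 24.301105
iter 2: u=0.778010  f(a)=+2.827e-03  f'(a)=-3.334e-01  a ← 24.301105 − (+2.827e-03/-3.334e-01) = 24.309586
iter 3: u=0.777738  f(a)=+1.538e-06  f'(a)=-3.330e-01  a ← 24.309586 − (+1.538e-06/-3.330e-01) = 24.309590
iter 4: u=0.777738  f(a)=+4.690e-13  f'(a)=-3.330e-01  a ← 24.309590 − (+4.690e-13/-3.330e-01) = 24.309590
converged: |Δa| < 1e-12 after 4 iterations
sag = a·(cosh(S/(2a)) − 1) = 24.309590·(cosh(0.777738) − 1) = 7.730304
T_max/T_min = cosh(S/(2a)) = 1.317994

a=24.310 sag=7.730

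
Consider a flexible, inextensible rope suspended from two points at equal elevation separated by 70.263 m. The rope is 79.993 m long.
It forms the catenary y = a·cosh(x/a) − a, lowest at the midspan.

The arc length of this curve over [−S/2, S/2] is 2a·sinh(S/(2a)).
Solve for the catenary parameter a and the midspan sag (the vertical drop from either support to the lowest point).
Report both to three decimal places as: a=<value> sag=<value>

seed: a₀ = √(S³/(24(L−S))) = √(70.263³/(24·9.730)) = 38.541445
iter 1: u=0.911525  f(a)=+4.123e-01  f'(a)=-5.481e-01  a ← 38.541445 − (+4.123e-01/-5.481e-01) = 39.293664
iter 2: u=0.894075  f(a)=+1.238e-02  f'(a)=-5.157e-01  a ← 39.293664 − (+1.238e-02/-5.157e-01) = 39.317673
iter 3: u=0.893529  f(a)=+1.193e-05  f'(a)=-5.147e-01  a ← 39.317673 − (+1.193e-05/-5.147e-01) = 39.317696
iter 4: u=0.893529  f(a)=+1.110e-11  f'(a)=-5.147e-01  a ← 39.317696 − (+1.110e-11/-5.147e-01) = 39.317696
converged: |Δa| < 1e-12 after 4 iterations
sag = a·(cosh(S/(2a)) − 1) = 39.317696·(cosh(0.893529) − 1) = 16.767964
T_max/T_min = cosh(S/(2a)) = 1.426474

a=39.318 sag=16.768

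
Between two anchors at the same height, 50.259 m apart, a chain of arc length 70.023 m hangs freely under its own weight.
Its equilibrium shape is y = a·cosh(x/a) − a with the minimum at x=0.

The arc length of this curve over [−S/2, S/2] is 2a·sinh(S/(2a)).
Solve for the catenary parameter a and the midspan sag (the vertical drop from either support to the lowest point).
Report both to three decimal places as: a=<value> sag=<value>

a=17.249 sag=21.781

seed: a₀ = √(S³/(24(L−S))) = √(50.259³/(24·19.764)) = 16.359790
iter 1: u=1.536053  f(a)=+2.467e+00  f'(a)=-3.036e+00  a ← 16.359790 − (+2.467e+00/-3.036e+00) = 17.172248
iter 2: u=1.463379  f(a)=+1.957e-01  f'(a)=-2.572e+00  a ← 17.172248 − (+1.957e-01/-2.572e+00) = 17.248324
iter 3: u=1.456924  f(a)=+1.466e-03  f'(a)=-2.534e+00  a ← 17.248324 − (+1.466e-03/-2.534e+00) = 17.248902
iter 4: u=1.456875  f(a)=+8.357e-08  f'(a)=-2.534e+00  a ← 17.248902 − (+8.357e-08/-2.534e+00) = 17.248902
iter 5: u=1.456875  f(a)=-1.421e-14  f'(a)=-2.534e+00  a ← 17.248902 − (-1.421e-14/-2.534e+00) = 17.248902
converged: |Δa| < 1e-12 after 5 iterations
sag = a·(cosh(S/(2a)) − 1) = 17.248902·(cosh(1.456875) − 1) = 21.780955
T_max/T_min = cosh(S/(2a)) = 2.262744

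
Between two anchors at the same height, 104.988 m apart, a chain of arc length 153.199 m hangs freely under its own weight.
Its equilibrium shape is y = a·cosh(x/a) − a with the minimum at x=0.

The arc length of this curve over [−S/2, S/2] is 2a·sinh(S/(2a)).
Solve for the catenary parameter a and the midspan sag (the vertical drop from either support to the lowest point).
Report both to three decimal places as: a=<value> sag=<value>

a=33.608 sag=50.040

seed: a₀ = √(S³/(24(L−S))) = √(104.988³/(24·48.211)) = 31.625020
iter 1: u=1.659888  f(a)=+7.094e+00  f'(a)=-3.976e+00  a ← 31.625020 − (+7.094e+00/-3.976e+00) = 33.409339
iter 2: u=1.571237  f(a)=+6.447e-01  f'(a)=-3.283e+00  a ← 33.409339 − (+6.447e-01/-3.283e+00) = 33.605690
iter 3: u=1.562057  f(a)=+6.499e-03  f'(a)=-3.218e+00  a ← 33.605690 − (+6.499e-03/-3.218e+00) = 33.607710
iter 4: u=1.561963  f(a)=+6.753e-07  f'(a)=-3.217e+00  a ← 33.607710 − (+6.753e-07/-3.217e+00) = 33.607710
iter 5: u=1.561963  f(a)=+0.000e+00  f'(a)=-3.217e+00  a ← 33.607710 − (+0.000e+00/-3.217e+00) = 33.607710
converged: |Δa| < 1e-12 after 5 iterations
sag = a·(cosh(S/(2a)) − 1) = 33.607710·(cosh(1.561963) − 1) = 50.040132
T_max/T_min = cosh(S/(2a)) = 2.488948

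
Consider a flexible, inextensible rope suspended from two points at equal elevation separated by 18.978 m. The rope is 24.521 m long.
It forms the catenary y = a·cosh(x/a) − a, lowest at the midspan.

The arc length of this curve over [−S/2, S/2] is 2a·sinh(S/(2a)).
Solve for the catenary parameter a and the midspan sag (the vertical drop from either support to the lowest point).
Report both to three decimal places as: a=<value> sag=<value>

a=7.463 sag=6.890

seed: a₀ = √(S³/(24(L−S))) = √(18.978³/(24·5.543)) = 7.167994
iter 1: u=1.323801  f(a)=+5.065e-01  f'(a)=-1.835e+00  a ← 7.167994 − (+5.065e-01/-1.835e+00) = 7.443969
iter 2: u=1.274723  f(a)=+3.072e-02  f'(a)=-1.619e+00  a ← 7.443969 − (+3.072e-02/-1.619e+00) = 7.462946
iter 3: u=1.271482  f(a)=+1.291e-04  f'(a)=-1.605e+00  a ← 7.462946 − (+1.291e-04/-1.605e+00) = 7.463027
iter 4: u=1.271468  f(a)=+2.304e-09  f'(a)=-1.605e+00  a ← 7.463027 − (+2.304e-09/-1.605e+00) = 7.463027
iter 5: u=1.271468  f(a)=+0.000e+00  f'(a)=-1.605e+00  a ← 7.463027 − (+0.000e+00/-1.605e+00) = 7.463027
converged: |Δa| < 1e-12 after 5 iterations
sag = a·(cosh(S/(2a)) − 1) = 7.463027·(cosh(1.271468) − 1) = 6.890253
T_max/T_min = cosh(S/(2a)) = 1.923252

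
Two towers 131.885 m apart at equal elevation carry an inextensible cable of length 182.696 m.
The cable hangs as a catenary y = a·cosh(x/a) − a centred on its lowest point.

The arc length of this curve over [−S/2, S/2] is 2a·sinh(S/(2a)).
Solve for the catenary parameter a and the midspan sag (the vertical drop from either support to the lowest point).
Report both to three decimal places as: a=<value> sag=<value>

seed: a₀ = √(S³/(24(L−S))) = √(131.885³/(24·50.811)) = 43.371917
iter 1: u=1.520396  f(a)=+6.207e+00  f'(a)=-2.931e+00  a ← 43.371917 − (+6.207e+00/-2.931e+00) = 45.489236
iter 2: u=1.449629  f(a)=+4.834e-01  f'(a)=-2.491e+00  a ← 45.489236 − (+4.834e-01/-2.491e+00) = 45.683314
iter 3: u=1.443470  f(a)=+3.481e-03  f'(a)=-2.455e+00  a ← 45.683314 − (+3.481e-03/-2.455e+00) = 45.684732
iter 4: u=1.443425  f(a)=+1.833e-07  f'(a)=-2.455e+00  a ← 45.684732 − (+1.833e-07/-2.455e+00) = 45.684732
iter 5: u=1.443425  f(a)=-2.842e-14  f'(a)=-2.455e+00  a ← 45.684732 − (-2.842e-14/-2.455e+00) = 45.684732
converged: |Δa| < 1e-12 after 5 iterations
sag = a·(cosh(S/(2a)) − 1) = 45.684732·(cosh(1.443425) − 1) = 56.450237
T_max/T_min = cosh(S/(2a)) = 2.235648

a=45.685 sag=56.450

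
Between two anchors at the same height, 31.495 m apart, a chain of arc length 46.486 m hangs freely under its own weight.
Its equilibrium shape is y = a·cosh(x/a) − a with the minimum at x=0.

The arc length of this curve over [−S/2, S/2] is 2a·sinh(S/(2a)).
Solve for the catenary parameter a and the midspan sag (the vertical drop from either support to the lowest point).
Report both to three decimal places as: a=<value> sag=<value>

seed: a₀ = √(S³/(24(L−S))) = √(31.495³/(24·14.991)) = 9.318403
iter 1: u=1.689935  f(a)=+2.292e+00  f'(a)=-4.235e+00  a ← 9.318403 − (+2.292e+00/-4.235e+00) = 9.859604
iter 2: u=1.597174  f(a)=+2.149e-01  f'(a)=-3.475e+00  a ← 9.859604 − (+2.149e-01/-3.475e+00) = 9.921427
iter 3: u=1.587221  f(a)=+2.319e-03  f'(a)=-3.401e+00  a ← 9.921427 − (+2.319e-03/-3.401e+00) = 9.922109
iter 4: u=1.587112  f(a)=+2.766e-07  f'(a)=-3.400e+00  a ← 9.922109 − (+2.766e-07/-3.400e+00) = 9.922109
iter 5: u=1.587112  f(a)=+0.000e+00  f'(a)=-3.400e+00  a ← 9.922109 − (+0.000e+00/-3.400e+00) = 9.922109
converged: |Δa| < 1e-12 after 5 iterations
sag = a·(cosh(S/(2a)) − 1) = 9.922109·(cosh(1.587112) − 1) = 15.350115
T_max/T_min = cosh(S/(2a)) = 2.547062

a=9.922 sag=15.350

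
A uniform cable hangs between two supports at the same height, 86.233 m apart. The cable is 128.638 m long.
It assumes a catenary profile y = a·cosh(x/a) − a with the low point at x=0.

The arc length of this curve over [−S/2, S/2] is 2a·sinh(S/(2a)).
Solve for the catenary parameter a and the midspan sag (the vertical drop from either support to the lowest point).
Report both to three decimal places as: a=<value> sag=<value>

a=26.777 sag=42.893

seed: a₀ = √(S³/(24(L−S))) = √(86.233³/(24·42.405)) = 25.101293
iter 1: u=1.717700  f(a)=+6.714e+00  f'(a)=-4.487e+00  a ← 25.101293 − (+6.714e+00/-4.487e+00) = 26.597701
iter 2: u=1.621061  f(a)=+6.472e-01  f'(a)=-3.660e+00  a ← 26.597701 − (+6.472e-01/-3.660e+00) = 26.774547
iter 3: u=1.610354  f(a)=+7.431e-03  f'(a)=-3.576e+00  a ← 26.774547 − (+7.431e-03/-3.576e+00) = 26.776625
iter 4: u=1.610229  f(a)=+1.005e-06  f'(a)=-3.575e+00  a ← 26.776625 − (+1.005e-06/-3.575e+00) = 26.776625
iter 5: u=1.610229  f(a)=+0.000e+00  f'(a)=-3.575e+00  a ← 26.776625 − (+0.000e+00/-3.575e+00) = 26.776625
converged: |Δa| < 1e-12 after 5 iterations
sag = a·(cosh(S/(2a)) − 1) = 26.776625·(cosh(1.610229) − 1) = 42.893465
T_max/T_min = cosh(S/(2a)) = 2.601900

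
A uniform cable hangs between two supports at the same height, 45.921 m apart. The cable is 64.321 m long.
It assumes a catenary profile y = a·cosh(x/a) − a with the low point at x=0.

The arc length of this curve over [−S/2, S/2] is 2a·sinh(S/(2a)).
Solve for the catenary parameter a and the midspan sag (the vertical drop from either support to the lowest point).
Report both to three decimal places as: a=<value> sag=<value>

a=15.627 sag=20.129

seed: a₀ = √(S³/(24(L−S))) = √(45.921³/(24·18.400)) = 14.808207
iter 1: u=1.550525  f(a)=+2.343e+00  f'(a)=-3.136e+00  a ← 14.808207 − (+2.343e+00/-3.136e+00) = 15.555200
iter 2: u=1.476066  f(a)=+1.889e-01  f'(a)=-2.649e+00  a ← 15.555200 − (+1.889e-01/-2.649e+00) = 15.626525
iter 3: u=1.469329  f(a)=+1.467e-03  f'(a)=-2.608e+00  a ← 15.626525 − (+1.467e-03/-2.608e+00) = 15.627087
iter 4: u=1.469276  f(a)=+8.998e-08  f'(a)=-2.608e+00  a ← 15.627087 − (+8.998e-08/-2.608e+00) = 15.627087
iter 5: u=1.469276  f(a)=-1.421e-14  f'(a)=-2.608e+00  a ← 15.627087 − (-1.421e-14/-2.608e+00) = 15.627087
converged: |Δa| < 1e-12 after 5 iterations
sag = a·(cosh(S/(2a)) − 1) = 15.627087·(cosh(1.469276) − 1) = 20.129082
T_max/T_min = cosh(S/(2a)) = 2.288089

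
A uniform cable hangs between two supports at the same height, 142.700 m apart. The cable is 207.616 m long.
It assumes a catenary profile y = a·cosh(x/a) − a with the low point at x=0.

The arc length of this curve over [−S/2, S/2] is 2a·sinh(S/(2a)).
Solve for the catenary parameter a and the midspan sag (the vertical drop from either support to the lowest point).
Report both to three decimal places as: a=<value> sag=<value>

seed: a₀ = √(S³/(24(L−S))) = √(142.700³/(24·64.916)) = 43.187142
iter 1: u=1.652112  f(a)=+9.457e+00  f'(a)=-3.911e+00  a ← 43.187142 − (+9.457e+00/-3.911e+00) = 45.605323
iter 2: u=1.564510  f(a)=+8.525e-01  f'(a)=-3.235e+00  a ← 45.605323 − (+8.525e-01/-3.235e+00) = 45.868835
iter 3: u=1.555522  f(a)=+8.441e-03  f'(a)=-3.171e+00  a ← 45.868835 − (+8.441e-03/-3.171e+00) = 45.871497
iter 4: u=1.555432  f(a)=+8.459e-07  f'(a)=-3.171e+00  a ← 45.871497 − (+8.459e-07/-3.171e+00) = 45.871497
iter 5: u=1.555432  f(a)=+2.842e-14  f'(a)=-3.171e+00  a ← 45.871497 − (+2.842e-14/-3.171e+00) = 45.871497
converged: |Δa| < 1e-12 after 5 iterations
sag = a·(cosh(S/(2a)) − 1) = 45.871497·(cosh(1.555432) − 1) = 67.619891
T_max/T_min = cosh(S/(2a)) = 2.474116

a=45.871 sag=67.620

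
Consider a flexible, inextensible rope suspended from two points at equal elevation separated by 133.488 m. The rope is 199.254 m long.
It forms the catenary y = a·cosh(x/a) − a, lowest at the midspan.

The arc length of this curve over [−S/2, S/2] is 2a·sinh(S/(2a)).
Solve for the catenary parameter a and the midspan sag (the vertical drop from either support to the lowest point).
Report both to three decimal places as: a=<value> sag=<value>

a=41.416 sag=66.477

seed: a₀ = √(S³/(24(L−S))) = √(133.488³/(24·65.766)) = 38.820132
iter 1: u=1.719314  f(a)=+1.043e+01  f'(a)=-4.502e+00  a ← 38.820132 − (+1.043e+01/-4.502e+00) = 41.137856
iter 2: u=1.622447  f(a)=+1.007e+00  f'(a)=-3.671e+00  a ← 41.137856 − (+1.007e+00/-3.671e+00) = 41.412301
iter 3: u=1.611695  f(a)=+1.161e-02  f'(a)=-3.587e+00  a ← 41.412301 − (+1.161e-02/-3.587e+00) = 41.415538
iter 4: u=1.611569  f(a)=+1.581e-06  f'(a)=-3.586e+00  a ← 41.415538 − (+1.581e-06/-3.586e+00) = 41.415538
iter 5: u=1.611569  f(a)=+5.684e-14  f'(a)=-3.586e+00  a ← 41.415538 − (+5.684e-14/-3.586e+00) = 41.415538
converged: |Δa| < 1e-12 after 5 iterations
sag = a·(cosh(S/(2a)) − 1) = 41.415538·(cosh(1.611569) − 1) = 66.476936
T_max/T_min = cosh(S/(2a)) = 2.605121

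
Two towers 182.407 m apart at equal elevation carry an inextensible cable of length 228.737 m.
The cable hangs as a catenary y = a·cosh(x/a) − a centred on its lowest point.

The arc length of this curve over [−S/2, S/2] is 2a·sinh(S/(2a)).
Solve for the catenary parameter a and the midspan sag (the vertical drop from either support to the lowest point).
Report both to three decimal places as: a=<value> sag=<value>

seed: a₀ = √(S³/(24(L−S))) = √(182.407³/(24·46.330)) = 73.879761
iter 1: u=1.234486  f(a)=+3.661e+00  f'(a)=-1.456e+00  a ← 73.879761 − (+3.661e+00/-1.456e+00) = 76.394179
iter 2: u=1.193854  f(a)=+1.952e-01  f'(a)=-1.305e+00  a ← 76.394179 − (+1.952e-01/-1.305e+00) = 76.543818
iter 3: u=1.191520  f(a)=+6.242e-04  f'(a)=-1.296e+00  a ← 76.543818 − (+6.242e-04/-1.296e+00) = 76.544300
iter 4: u=1.191513  f(a)=+6.426e-09  f'(a)=-1.296e+00  a ← 76.544300 − (+6.426e-09/-1.296e+00) = 76.544300
iter 5: u=1.191513  f(a)=-2.842e-14  f'(a)=-1.296e+00  a ← 76.544300 − (-2.842e-14/-1.296e+00) = 76.544300
converged: |Δa| < 1e-12 after 5 iterations
sag = a·(cosh(S/(2a)) − 1) = 76.544300·(cosh(1.191513) − 1) = 61.075407
T_max/T_min = cosh(S/(2a)) = 1.797909

a=76.544 sag=61.075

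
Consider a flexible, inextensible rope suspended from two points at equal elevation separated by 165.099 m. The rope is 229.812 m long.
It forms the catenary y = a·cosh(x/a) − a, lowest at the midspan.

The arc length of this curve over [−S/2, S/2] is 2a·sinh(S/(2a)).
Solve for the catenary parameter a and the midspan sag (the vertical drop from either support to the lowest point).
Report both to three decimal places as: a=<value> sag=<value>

a=56.746 sag=71.408

seed: a₀ = √(S³/(24(L−S))) = √(165.099³/(24·64.713)) = 53.828872
iter 1: u=1.533554  f(a)=+8.050e+00  f'(a)=-3.019e+00  a ← 53.828872 − (+8.050e+00/-3.019e+00) = 56.494855
iter 2: u=1.461186  f(a)=+6.367e-01  f'(a)=-2.559e+00  a ← 56.494855 − (+6.367e-01/-2.559e+00) = 56.743645
iter 3: u=1.454780  f(a)=+4.739e-03  f'(a)=-2.521e+00  a ← 56.743645 − (+4.739e-03/-2.521e+00) = 56.745524
iter 4: u=1.454731  f(a)=+2.668e-07  f'(a)=-2.521e+00  a ← 56.745524 − (+2.668e-07/-2.521e+00) = 56.745524
iter 5: u=1.454731  f(a)=+2.842e-14  f'(a)=-2.521e+00  a ← 56.745524 − (+2.842e-14/-2.521e+00) = 56.745524
converged: |Δa| < 1e-12 after 5 iterations
sag = a·(cosh(S/(2a)) − 1) = 56.745524·(cosh(1.454731) − 1) = 71.408459
T_max/T_min = cosh(S/(2a)) = 2.258398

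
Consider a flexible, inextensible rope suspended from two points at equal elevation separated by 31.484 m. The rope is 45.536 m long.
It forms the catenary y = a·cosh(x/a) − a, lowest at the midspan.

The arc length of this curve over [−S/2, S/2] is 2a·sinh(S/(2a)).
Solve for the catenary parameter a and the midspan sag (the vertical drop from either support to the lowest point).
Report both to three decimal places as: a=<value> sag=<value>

seed: a₀ = √(S³/(24(L−S))) = √(31.484³/(24·14.052)) = 9.619670
iter 1: u=1.636439  f(a)=+2.006e+00  f'(a)=-3.783e+00  a ← 9.619670 − (+2.006e+00/-3.783e+00) = 10.150017
iter 2: u=1.550933  f(a)=+1.778e-01  f'(a)=-3.139e+00  a ← 10.150017 − (+1.778e-01/-3.139e+00) = 10.206673
iter 3: u=1.542324  f(a)=+1.698e-03  f'(a)=-3.079e+00  a ← 10.206673 − (+1.698e-03/-3.079e+00) = 10.207225
iter 4: u=1.542241  f(a)=+1.581e-07  f'(a)=-3.079e+00  a ← 10.207225 − (+1.581e-07/-3.079e+00) = 10.207225
iter 5: u=1.542241  f(a)=+1.421e-14  f'(a)=-3.079e+00  a ← 10.207225 − (+1.421e-14/-3.079e+00) = 10.207225
converged: |Δa| < 1e-12 after 5 iterations
sag = a·(cosh(S/(2a)) − 1) = 10.207225·(cosh(1.542241) − 1) = 14.744113
T_max/T_min = cosh(S/(2a)) = 2.444478

a=10.207 sag=14.744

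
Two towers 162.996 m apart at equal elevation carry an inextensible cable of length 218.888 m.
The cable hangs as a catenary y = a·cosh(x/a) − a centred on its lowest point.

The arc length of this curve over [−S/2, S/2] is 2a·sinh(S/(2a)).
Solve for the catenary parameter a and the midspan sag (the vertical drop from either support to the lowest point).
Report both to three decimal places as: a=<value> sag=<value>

seed: a₀ = √(S³/(24(L−S))) = √(162.996³/(24·55.892)) = 56.817873
iter 1: u=1.434373  f(a)=+6.040e+00  f'(a)=-2.403e+00  a ← 56.817873 − (+6.040e+00/-2.403e+00) = 59.331109
iter 2: u=1.373613  f(a)=+4.238e-01  f'(a)=-2.077e+00  a ← 59.331109 − (+4.238e-01/-2.077e+00) = 59.535212
iter 3: u=1.368904  f(a)=+2.436e-03  f'(a)=-2.053e+00  a ← 59.535212 − (+2.436e-03/-2.053e+00) = 59.536399
iter 4: u=1.368877  f(a)=+8.146e-08  f'(a)=-2.053e+00  a ← 59.536399 − (+8.146e-08/-2.053e+00) = 59.536399
iter 5: u=1.368877  f(a)=+2.842e-14  f'(a)=-2.053e+00  a ← 59.536399 − (+2.842e-14/-2.053e+00) = 59.536399
converged: |Δa| < 1e-12 after 5 iterations
sag = a·(cosh(S/(2a)) − 1) = 59.536399·(cosh(1.368877) − 1) = 65.053215
T_max/T_min = cosh(S/(2a)) = 2.092663

a=59.536 sag=65.053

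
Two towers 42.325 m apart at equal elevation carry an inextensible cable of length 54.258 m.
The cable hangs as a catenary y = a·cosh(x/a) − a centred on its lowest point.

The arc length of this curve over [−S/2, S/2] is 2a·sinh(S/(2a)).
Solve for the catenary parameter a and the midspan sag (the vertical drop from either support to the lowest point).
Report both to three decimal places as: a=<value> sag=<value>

a=16.919 sag=15.054

seed: a₀ = √(S³/(24(L−S))) = √(42.325³/(24·11.933)) = 16.271029
iter 1: u=1.300625  f(a)=+1.051e+00  f'(a)=-1.730e+00  a ← 16.271029 − (+1.051e+00/-1.730e+00) = 16.878372
iter 2: u=1.253824  f(a)=+6.171e-02  f'(a)=-1.533e+00  a ← 16.878372 − (+6.171e-02/-1.533e+00) = 16.918635
iter 3: u=1.250840  f(a)=+2.421e-04  f'(a)=-1.521e+00  a ← 16.918635 − (+2.421e-04/-1.521e+00) = 16.918794
iter 4: u=1.250828  f(a)=+3.759e-09  f'(a)=-1.521e+00  a ← 16.918794 − (+3.759e-09/-1.521e+00) = 16.918794
iter 5: u=1.250828  f(a)=-7.105e-15  f'(a)=-1.521e+00  a ← 16.918794 − (-7.105e-15/-1.521e+00) = 16.918794
converged: |Δa| < 1e-12 after 5 iterations
sag = a·(cosh(S/(2a)) − 1) = 16.918794·(cosh(1.250828) − 1) = 15.053510
T_max/T_min = cosh(S/(2a)) = 1.889751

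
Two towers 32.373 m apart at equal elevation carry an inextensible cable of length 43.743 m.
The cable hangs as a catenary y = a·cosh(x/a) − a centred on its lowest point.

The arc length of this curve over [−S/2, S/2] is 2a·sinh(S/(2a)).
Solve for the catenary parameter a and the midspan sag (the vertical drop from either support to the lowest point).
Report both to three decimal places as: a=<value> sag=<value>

seed: a₀ = √(S³/(24(L−S))) = √(32.373³/(24·11.370)) = 11.150352
iter 1: u=1.451658  f(a)=+1.260e+00  f'(a)=-2.503e+00  a ← 11.150352 − (+1.260e+00/-2.503e+00) = 11.653752
iter 2: u=1.388952  f(a)=+9.034e-02  f'(a)=-2.156e+00  a ← 11.653752 − (+9.034e-02/-2.156e+00) = 11.695663
iter 3: u=1.383975  f(a)=+5.439e-04  f'(a)=-2.130e+00  a ← 11.695663 − (+5.439e-04/-2.130e+00) = 11.695919
iter 4: u=1.383944  f(a)=+1.997e-08  f'(a)=-2.130e+00  a ← 11.695919 − (+1.997e-08/-2.130e+00) = 11.695919
iter 5: u=1.383944  f(a)=-7.105e-15  f'(a)=-2.130e+00  a ← 11.695919 − (-7.105e-15/-2.130e+00) = 11.695919
converged: |Δa| < 1e-12 after 5 iterations
sag = a·(cosh(S/(2a)) − 1) = 11.695919·(cosh(1.383944) − 1) = 13.106441
T_max/T_min = cosh(S/(2a)) = 2.120599

a=11.696 sag=13.106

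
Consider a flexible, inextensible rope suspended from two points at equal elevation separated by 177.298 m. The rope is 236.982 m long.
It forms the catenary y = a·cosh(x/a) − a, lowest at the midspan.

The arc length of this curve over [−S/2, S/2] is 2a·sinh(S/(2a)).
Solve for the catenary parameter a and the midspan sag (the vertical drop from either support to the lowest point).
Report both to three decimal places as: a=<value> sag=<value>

seed: a₀ = √(S³/(24(L−S))) = √(177.298³/(24·59.684)) = 62.376525
iter 1: u=1.421192  f(a)=+6.326e+00  f'(a)=-2.329e+00  a ← 62.376525 − (+6.326e+00/-2.329e+00) = 65.092374
iter 2: u=1.361895  f(a)=+4.366e-01  f'(a)=-2.018e+00  a ← 65.092374 − (+4.366e-01/-2.018e+00) = 65.308745
iter 3: u=1.357383  f(a)=+2.421e-03  f'(a)=-1.995e+00  a ← 65.308745 − (+2.421e-03/-1.995e+00) = 65.309958
iter 4: u=1.357358  f(a)=+7.532e-08  f'(a)=-1.995e+00  a ← 65.309958 − (+7.532e-08/-1.995e+00) = 65.309958
iter 5: u=1.357358  f(a)=+0.000e+00  f'(a)=-1.995e+00  a ← 65.309958 − (+0.000e+00/-1.995e+00) = 65.309958
converged: |Δa| < 1e-12 after 5 iterations
sag = a·(cosh(S/(2a)) − 1) = 65.309958·(cosh(1.357358) − 1) = 69.987890
T_max/T_min = cosh(S/(2a)) = 2.071627

a=65.310 sag=69.988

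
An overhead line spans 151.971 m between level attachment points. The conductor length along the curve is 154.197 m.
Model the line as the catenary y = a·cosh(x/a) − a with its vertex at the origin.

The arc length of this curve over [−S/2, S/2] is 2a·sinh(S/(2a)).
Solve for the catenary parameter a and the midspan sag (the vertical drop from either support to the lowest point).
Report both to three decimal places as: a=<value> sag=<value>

seed: a₀ = √(S³/(24(L−S))) = √(151.971³/(24·2.226)) = 256.314326
iter 1: u=0.296454  f(a)=+9.802e-03  f'(a)=-1.752e-02  a ← 256.314326 − (+9.802e-03/-1.752e-02) = 256.873730
iter 2: u=0.295809  f(a)=+3.218e-05  f'(a)=-1.741e-02  a ← 256.873730 − (+3.218e-05/-1.741e-02) = 256.875579
iter 3: u=0.295807  f(a)=+3.494e-10  f'(a)=-1.741e-02  a ← 256.875579 − (+3.494e-10/-1.741e-02) = 256.875579
iter 4: u=0.295807  f(a)=-2.842e-14  f'(a)=-1.741e-02  a ← 256.875579 − (-2.842e-14/-1.741e-02) = 256.875579
converged: |Δa| < 1e-12 after 4 iterations
sag = a·(cosh(S/(2a)) − 1) = 256.875579·(cosh(0.295807) − 1) = 11.320696
T_max/T_min = cosh(S/(2a)) = 1.044071

a=256.876 sag=11.321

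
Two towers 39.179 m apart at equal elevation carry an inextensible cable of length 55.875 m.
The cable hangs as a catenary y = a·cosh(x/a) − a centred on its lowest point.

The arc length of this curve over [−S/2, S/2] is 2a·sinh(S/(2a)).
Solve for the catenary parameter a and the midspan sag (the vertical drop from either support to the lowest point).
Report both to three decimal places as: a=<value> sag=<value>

seed: a₀ = √(S³/(24(L−S))) = √(39.179³/(24·16.696)) = 12.250905
iter 1: u=1.599025  f(a)=+2.269e+00  f'(a)=-3.489e+00  a ← 12.250905 − (+2.269e+00/-3.489e+00) = 12.901214
iter 2: u=1.518423  f(a)=+1.932e-01  f'(a)=-2.918e+00  a ← 12.901214 − (+1.932e-01/-2.918e+00) = 12.967418
iter 3: u=1.510671  f(a)=+1.689e-03  f'(a)=-2.867e+00  a ← 12.967418 − (+1.689e-03/-2.867e+00) = 12.968007
iter 4: u=1.510602  f(a)=+1.315e-07  f'(a)=-2.867e+00  a ← 12.968007 − (+1.315e-07/-2.867e+00) = 12.968007
iter 5: u=1.510602  f(a)=+0.000e+00  f'(a)=-2.867e+00  a ← 12.968007 − (+0.000e+00/-2.867e+00) = 12.968007
converged: |Δa| < 1e-12 after 5 iterations
sag = a·(cosh(S/(2a)) − 1) = 12.968007·(cosh(1.510602) − 1) = 17.832530
T_max/T_min = cosh(S/(2a)) = 2.375117

a=12.968 sag=17.833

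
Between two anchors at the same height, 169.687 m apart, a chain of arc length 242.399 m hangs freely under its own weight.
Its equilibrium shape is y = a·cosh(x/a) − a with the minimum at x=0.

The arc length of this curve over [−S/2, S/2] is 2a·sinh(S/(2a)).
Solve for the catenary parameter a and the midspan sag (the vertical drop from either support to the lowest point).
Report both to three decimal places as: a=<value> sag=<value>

a=56.026 sag=77.496

seed: a₀ = √(S³/(24(L−S))) = √(169.687³/(24·72.712)) = 52.913220
iter 1: u=1.603446  f(a)=+9.940e+00  f'(a)=-3.523e+00  a ← 52.913220 − (+9.940e+00/-3.523e+00) = 55.734768
iter 2: u=1.522272  f(a)=+8.505e-01  f'(a)=-2.944e+00  a ← 55.734768 − (+8.505e-01/-2.944e+00) = 56.023671
iter 3: u=1.514422  f(a)=+7.512e-03  f'(a)=-2.892e+00  a ← 56.023671 − (+7.512e-03/-2.892e+00) = 56.026268
iter 4: u=1.514352  f(a)=+5.975e-07  f'(a)=-2.892e+00  a ← 56.026268 − (+5.975e-07/-2.892e+00) = 56.026269
iter 5: u=1.514352  f(a)=-2.842e-14  f'(a)=-2.892e+00  a ← 56.026269 − (-2.842e-14/-2.892e+00) = 56.026269
converged: |Δa| < 1e-12 after 5 iterations
sag = a·(cosh(S/(2a)) − 1) = 56.026269·(cosh(1.514352) − 1) = 77.496245
T_max/T_min = cosh(S/(2a)) = 2.383213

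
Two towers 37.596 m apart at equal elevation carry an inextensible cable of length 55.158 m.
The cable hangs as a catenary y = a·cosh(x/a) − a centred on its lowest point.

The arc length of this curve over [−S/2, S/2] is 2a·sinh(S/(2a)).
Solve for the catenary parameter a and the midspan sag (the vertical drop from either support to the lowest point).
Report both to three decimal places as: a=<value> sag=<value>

seed: a₀ = √(S³/(24(L−S))) = √(37.596³/(24·17.562)) = 11.228451
iter 1: u=1.674140  f(a)=+2.632e+00  f'(a)=-4.097e+00  a ← 11.228451 − (+2.632e+00/-4.097e+00) = 11.870793
iter 2: u=1.583550  f(a)=+2.427e-01  f'(a)=-3.373e+00  a ← 11.870793 − (+2.427e-01/-3.373e+00) = 11.942749
iter 3: u=1.574009  f(a)=+2.528e-03  f'(a)=-3.304e+00  a ← 11.942749 − (+2.528e-03/-3.304e+00) = 11.943514
iter 4: u=1.573909  f(a)=+2.805e-07  f'(a)=-3.303e+00  a ← 11.943514 − (+2.805e-07/-3.303e+00) = 11.943514
iter 5: u=1.573909  f(a)=+1.421e-14  f'(a)=-3.303e+00  a ← 11.943514 − (+1.421e-14/-3.303e+00) = 11.943514
converged: |Δa| < 1e-12 after 5 iterations
sag = a·(cosh(S/(2a)) − 1) = 11.943514·(cosh(1.573909) − 1) = 18.110583
T_max/T_min = cosh(S/(2a)) = 2.516353

a=11.944 sag=18.111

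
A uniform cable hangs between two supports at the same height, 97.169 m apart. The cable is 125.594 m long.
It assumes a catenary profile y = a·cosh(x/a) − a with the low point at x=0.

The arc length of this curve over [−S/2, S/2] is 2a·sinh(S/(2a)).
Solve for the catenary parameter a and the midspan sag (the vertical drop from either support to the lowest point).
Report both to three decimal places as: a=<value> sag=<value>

seed: a₀ = √(S³/(24(L−S))) = √(97.169³/(24·28.425)) = 36.672097
iter 1: u=1.324836  f(a)=+2.601e+00  f'(a)=-1.840e+00  a ← 36.672097 − (+2.601e+00/-1.840e+00) = 38.085943
iter 2: u=1.275654  f(a)=+1.580e-01  f'(a)=-1.623e+00  a ← 38.085943 − (+1.580e-01/-1.623e+00) = 38.183322
iter 3: u=1.272401  f(a)=+6.663e-04  f'(a)=-1.609e+00  a ← 38.183322 − (+6.663e-04/-1.609e+00) = 38.183736
iter 4: u=1.272387  f(a)=+1.196e-08  f'(a)=-1.609e+00  a ← 38.183736 − (+1.196e-08/-1.609e+00) = 38.183736
iter 5: u=1.272387  f(a)=-1.421e-14  f'(a)=-1.609e+00  a ← 38.183736 − (-1.421e-14/-1.609e+00) = 38.183736
converged: |Δa| < 1e-12 after 5 iterations
sag = a·(cosh(S/(2a)) − 1) = 38.183736·(cosh(1.272387) − 1) = 35.310896
T_max/T_min = cosh(S/(2a)) = 1.924763

a=38.184 sag=35.311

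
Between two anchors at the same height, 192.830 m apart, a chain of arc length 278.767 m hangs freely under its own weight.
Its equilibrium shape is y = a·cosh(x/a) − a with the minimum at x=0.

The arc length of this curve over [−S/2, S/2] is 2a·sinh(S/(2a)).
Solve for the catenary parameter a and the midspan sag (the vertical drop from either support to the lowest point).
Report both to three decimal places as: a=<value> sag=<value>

a=62.558 sag=90.221

seed: a₀ = √(S³/(24(L−S))) = √(192.830³/(24·85.937)) = 58.961183
iter 1: u=1.635228  f(a)=+1.225e+01  f'(a)=-3.773e+00  a ← 58.961183 − (+1.225e+01/-3.773e+00) = 62.207886
iter 2: u=1.549884  f(a)=+1.085e+00  f'(a)=-3.132e+00  a ← 62.207886 − (+1.085e+00/-3.132e+00) = 62.554192
iter 3: u=1.541304  f(a)=+1.033e-02  f'(a)=-3.072e+00  a ← 62.554192 − (+1.033e-02/-3.072e+00) = 62.557554
iter 4: u=1.541221  f(a)=+9.559e-07  f'(a)=-3.072e+00  a ← 62.557554 − (+9.559e-07/-3.072e+00) = 62.557554
iter 5: u=1.541221  f(a)=+0.000e+00  f'(a)=-3.072e+00  a ← 62.557554 − (+0.000e+00/-3.072e+00) = 62.557554
converged: |Δa| < 1e-12 after 5 iterations
sag = a·(cosh(S/(2a)) − 1) = 62.557554·(cosh(1.541221) − 1) = 90.220742
T_max/T_min = cosh(S/(2a)) = 2.442204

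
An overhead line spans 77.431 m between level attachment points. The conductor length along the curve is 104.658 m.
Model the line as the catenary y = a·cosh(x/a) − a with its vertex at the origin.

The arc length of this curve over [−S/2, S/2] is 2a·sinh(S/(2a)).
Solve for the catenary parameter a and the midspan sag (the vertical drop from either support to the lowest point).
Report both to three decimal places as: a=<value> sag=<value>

seed: a₀ = √(S³/(24(L−S))) = √(77.431³/(24·27.227)) = 26.654270
iter 1: u=1.452507  f(a)=+3.021e+00  f'(a)=-2.508e+00  a ← 26.654270 − (+3.021e+00/-2.508e+00) = 27.858815
iter 2: u=1.389704  f(a)=+2.168e-01  f'(a)=-2.160e+00  a ← 27.858815 − (+2.168e-01/-2.160e+00) = 27.959224
iter 3: u=1.384713  f(a)=+1.308e-03  f'(a)=-2.134e+00  a ← 27.959224 − (+1.308e-03/-2.134e+00) = 27.959838
iter 4: u=1.384683  f(a)=+4.827e-08  f'(a)=-2.133e+00  a ← 27.959838 − (+4.827e-08/-2.133e+00) = 27.959838
iter 5: u=1.384683  f(a)=+0.000e+00  f'(a)=-2.133e+00  a ← 27.959838 − (+0.000e+00/-2.133e+00) = 27.959838
converged: |Δa| < 1e-12 after 5 iterations
sag = a·(cosh(S/(2a)) − 1) = 27.959838·(cosh(1.384683) − 1) = 31.370397
T_max/T_min = cosh(S/(2a)) = 2.121981

a=27.960 sag=31.370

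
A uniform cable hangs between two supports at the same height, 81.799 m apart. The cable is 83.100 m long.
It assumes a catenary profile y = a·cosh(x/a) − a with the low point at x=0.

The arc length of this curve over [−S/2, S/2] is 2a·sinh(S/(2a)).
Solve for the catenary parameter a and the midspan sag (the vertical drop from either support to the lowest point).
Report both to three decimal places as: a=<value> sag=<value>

a=132.712 sag=6.352

seed: a₀ = √(S³/(24(L−S))) = √(81.799³/(24·1.301)) = 132.396871
iter 1: u=0.308916  f(a)=+6.222e-03  f'(a)=-1.984e-02  a ← 132.396871 − (+6.222e-03/-1.984e-02) = 132.710450
iter 2: u=0.308186  f(a)=+2.217e-05  f'(a)=-1.970e-02  a ← 132.710450 − (+2.217e-05/-1.970e-02) = 132.711576
iter 3: u=0.308183  f(a)=+2.839e-10  f'(a)=-1.970e-02  a ← 132.711576 − (+2.839e-10/-1.970e-02) = 132.711576
iter 4: u=0.308183  f(a)=+0.000e+00  f'(a)=-1.970e-02  a ← 132.711576 − (+0.000e+00/-1.970e-02) = 132.711576
converged: |Δa| < 1e-12 after 4 iterations
sag = a·(cosh(S/(2a)) − 1) = 132.711576·(cosh(0.308183) − 1) = 6.352312
T_max/T_min = cosh(S/(2a)) = 1.047866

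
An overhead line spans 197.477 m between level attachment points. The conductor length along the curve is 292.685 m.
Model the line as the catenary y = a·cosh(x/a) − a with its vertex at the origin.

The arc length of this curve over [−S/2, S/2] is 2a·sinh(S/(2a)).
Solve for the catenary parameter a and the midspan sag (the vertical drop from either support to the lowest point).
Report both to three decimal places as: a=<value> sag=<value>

seed: a₀ = √(S³/(24(L−S))) = √(197.477³/(24·95.208)) = 58.054039
iter 1: u=1.700803  f(a)=+1.476e+01  f'(a)=-4.332e+00  a ← 58.054039 − (+1.476e+01/-4.332e+00) = 61.460621
iter 2: u=1.606533  f(a)=+1.399e+00  f'(a)=-3.547e+00  a ← 61.460621 − (+1.399e+00/-3.547e+00) = 61.855002
iter 3: u=1.596290  f(a)=+1.547e-02  f'(a)=-3.469e+00  a ← 61.855002 − (+1.547e-02/-3.469e+00) = 61.859462
iter 4: u=1.596175  f(a)=+1.938e-06  f'(a)=-3.468e+00  a ← 61.859462 − (+1.938e-06/-3.468e+00) = 61.859462
iter 5: u=1.596175  f(a)=+0.000e+00  f'(a)=-3.468e+00  a ← 61.859462 − (+0.000e+00/-3.468e+00) = 61.859462
converged: |Δa| < 1e-12 after 5 iterations
sag = a·(cosh(S/(2a)) − 1) = 61.859462·(cosh(1.596175) − 1) = 97.020116
T_max/T_min = cosh(S/(2a)) = 2.568396

a=61.859 sag=97.020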